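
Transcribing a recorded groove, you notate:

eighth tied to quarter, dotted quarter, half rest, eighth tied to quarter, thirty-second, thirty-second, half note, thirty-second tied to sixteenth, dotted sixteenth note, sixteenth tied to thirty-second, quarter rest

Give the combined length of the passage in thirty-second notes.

87

In thirty-second notes: eighth tied to quarter (eighth + quarter) = 12; dotted quarter = 12; half rest = 16; eighth tied to quarter (eighth + quarter) = 12; thirty-second = 1; thirty-second = 1; half note = 16; thirty-second tied to sixteenth (thirty-second + sixteenth) = 3; dotted sixteenth note = 3; sixteenth tied to thirty-second (sixteenth + thirty-second) = 3; quarter rest = 8.
Adding: 12 + 12 + 16 + 12 + 1 + 1 + 16 + 3 + 3 + 3 + 8 = 87 thirty-second notes.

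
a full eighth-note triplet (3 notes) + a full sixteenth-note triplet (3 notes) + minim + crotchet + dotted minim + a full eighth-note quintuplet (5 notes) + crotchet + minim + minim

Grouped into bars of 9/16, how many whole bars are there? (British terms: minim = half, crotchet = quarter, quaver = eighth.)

One bar of 9/16 = 9 sixteenth notes.
Convert each value to sixteenth notes: a full eighth-note triplet (3 notes) (three triplet eighths span one quarter) = 4; a full sixteenth-note triplet (3 notes) (three triplet sixteenths span one eighth) = 2; minim = 8; crotchet = 4; dotted minim = 12; a full eighth-note quintuplet (5 notes) (five quintuplet eighths span one half) = 8; crotchet = 4; minim = 8; minim = 8.
Altogether 4 + 2 + 8 + 4 + 12 + 8 + 4 + 8 + 8 = 58.
58 ÷ 9 = 6 complete bars with 4 left over.

6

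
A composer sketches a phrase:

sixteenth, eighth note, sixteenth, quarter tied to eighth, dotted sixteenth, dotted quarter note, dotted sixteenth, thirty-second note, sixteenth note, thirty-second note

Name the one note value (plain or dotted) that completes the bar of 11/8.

sixteenth note

The bar of 11/8 = 44 thirty-second notes.
Express everything in thirty-second notes: sixteenth = 2; eighth note = 4; sixteenth = 2; quarter tied to eighth (quarter + eighth) = 12; dotted sixteenth = 3; dotted quarter note = 12; dotted sixteenth = 3; thirty-second note = 1; sixteenth note = 2; thirty-second note = 1.
Total: 2 + 4 + 2 + 12 + 3 + 12 + 3 + 1 + 2 + 1 = 42.
Remaining: 44 − 42 = 2 thirty-second notes, which is a sixteenth note.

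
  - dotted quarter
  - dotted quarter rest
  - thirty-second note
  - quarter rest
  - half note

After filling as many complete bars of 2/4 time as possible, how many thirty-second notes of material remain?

1

One bar of 2/4 = 16 thirty-second notes.
Working in thirty-second notes: dotted quarter = 12; dotted quarter rest = 12; thirty-second note = 1; quarter rest = 8; half note = 16.
Altogether 12 + 12 + 1 + 8 + 16 = 49.
49 ÷ 16 = 3 complete bars with 1 thirty-second note remaining.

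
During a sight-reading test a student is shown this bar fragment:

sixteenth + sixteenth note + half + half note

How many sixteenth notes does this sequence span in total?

18

Express everything in sixteenth notes: sixteenth = 1; sixteenth note = 1; half = 8; half note = 8.
Sum: 1 + 1 + 8 + 8 = 18 sixteenth notes.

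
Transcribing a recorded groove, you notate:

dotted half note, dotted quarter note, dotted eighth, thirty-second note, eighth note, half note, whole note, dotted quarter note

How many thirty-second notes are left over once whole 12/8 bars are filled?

One bar of 12/8 = 48 thirty-second notes.
Convert each value to thirty-second notes: dotted half note = 24; dotted quarter note = 12; dotted eighth = 6; thirty-second note = 1; eighth note = 4; half note = 16; whole note = 32; dotted quarter note = 12.
Adding: 24 + 12 + 6 + 1 + 4 + 16 + 32 + 12 = 107.
107 ÷ 48 = 2 complete bars with 11 thirty-second notes remaining.

11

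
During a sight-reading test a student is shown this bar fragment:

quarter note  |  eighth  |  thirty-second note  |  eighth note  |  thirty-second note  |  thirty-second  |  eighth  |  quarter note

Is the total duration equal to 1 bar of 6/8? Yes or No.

One bar of 6/8 = 24 thirty-second notes.
Working in thirty-second notes: quarter note = 8; eighth = 4; thirty-second note = 1; eighth note = 4; thirty-second note = 1; thirty-second = 1; eighth = 4; quarter note = 8.
Adding: 8 + 4 + 1 + 4 + 1 + 1 + 4 + 8 = 31.
31 exceeds 24, so the answer is No.

No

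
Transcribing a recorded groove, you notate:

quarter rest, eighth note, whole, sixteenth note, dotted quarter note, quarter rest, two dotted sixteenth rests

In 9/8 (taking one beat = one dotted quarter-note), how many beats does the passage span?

6

One dotted quarter-note beat = 12 thirty-second notes.
Express everything in thirty-second notes: quarter rest = 8; eighth note = 4; whole = 32; sixteenth note = 2; dotted quarter note = 12; quarter rest = 8; dotted sixteenth rest = 3; dotted sixteenth rest = 3.
Total: 8 + 4 + 32 + 2 + 12 + 8 + 3 + 3 = 72.
72 ÷ 12 = 6 beats.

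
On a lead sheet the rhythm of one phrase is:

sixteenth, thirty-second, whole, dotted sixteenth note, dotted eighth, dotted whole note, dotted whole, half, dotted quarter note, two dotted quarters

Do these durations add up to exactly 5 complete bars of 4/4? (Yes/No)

One bar of 4/4 = 32 thirty-second notes, so 5 bars = 160.
Express everything in thirty-second notes: sixteenth = 2; thirty-second = 1; whole = 32; dotted sixteenth note = 3; dotted eighth = 6; dotted whole note = 48; dotted whole = 48; half = 16; dotted quarter note = 12; dotted quarter = 12; dotted quarter = 12.
Sum: 2 + 1 + 32 + 3 + 6 + 48 + 48 + 16 + 12 + 12 + 12 = 192.
192 exceeds 160, so the answer is No.

No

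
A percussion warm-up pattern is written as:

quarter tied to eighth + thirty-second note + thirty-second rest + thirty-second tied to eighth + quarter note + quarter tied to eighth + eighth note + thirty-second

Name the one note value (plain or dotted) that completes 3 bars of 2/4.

eighth note

3 bars of 2/4 = 48 thirty-second notes.
Each duration in thirty-second notes: quarter tied to eighth (quarter + eighth) = 12; thirty-second note = 1; thirty-second rest = 1; thirty-second tied to eighth (thirty-second + eighth) = 5; quarter note = 8; quarter tied to eighth (quarter + eighth) = 12; eighth note = 4; thirty-second = 1.
Altogether 12 + 1 + 1 + 5 + 8 + 12 + 4 + 1 = 44.
Remaining: 48 − 44 = 4 thirty-second notes, which is a eighth note.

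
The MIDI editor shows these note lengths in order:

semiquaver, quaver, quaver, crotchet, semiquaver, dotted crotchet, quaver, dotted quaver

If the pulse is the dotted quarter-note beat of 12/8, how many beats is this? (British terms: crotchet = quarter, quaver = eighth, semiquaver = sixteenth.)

One dotted quarter-note beat = 6 sixteenth notes.
Each duration in sixteenth notes: semiquaver = 1; quaver = 2; quaver = 2; crotchet = 4; semiquaver = 1; dotted crotchet = 6; quaver = 2; dotted quaver = 3.
Altogether 1 + 2 + 2 + 4 + 1 + 6 + 2 + 3 = 21.
21 ÷ 6 = 3.5 beats.

3.5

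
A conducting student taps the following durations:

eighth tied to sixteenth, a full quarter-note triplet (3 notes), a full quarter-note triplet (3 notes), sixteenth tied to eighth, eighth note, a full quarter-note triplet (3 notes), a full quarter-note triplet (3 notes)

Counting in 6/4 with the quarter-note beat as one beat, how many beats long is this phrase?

10

One quarter-note beat = 4 sixteenth notes.
Working in sixteenth notes: eighth tied to sixteenth (eighth + sixteenth) = 3; a full quarter-note triplet (3 notes) (three triplet quarters span one half) = 8; a full quarter-note triplet (3 notes) (three triplet quarters span one half) = 8; sixteenth tied to eighth (sixteenth + eighth) = 3; eighth note = 2; a full quarter-note triplet (3 notes) (three triplet quarters span one half) = 8; a full quarter-note triplet (3 notes) (three triplet quarters span one half) = 8.
Altogether 3 + 8 + 8 + 3 + 2 + 8 + 8 = 40.
40 ÷ 4 = 10 beats.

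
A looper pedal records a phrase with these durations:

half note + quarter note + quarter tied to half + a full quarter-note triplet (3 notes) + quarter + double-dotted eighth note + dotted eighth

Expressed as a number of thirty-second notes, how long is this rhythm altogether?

Express everything in thirty-second notes: half note = 16; quarter note = 8; quarter tied to half (quarter + half) = 24; a full quarter-note triplet (3 notes) (three triplet quarters span one half) = 16; quarter = 8; double-dotted eighth note = 7; dotted eighth = 6.
Altogether 16 + 8 + 24 + 16 + 8 + 7 + 6 = 85 thirty-second notes.

85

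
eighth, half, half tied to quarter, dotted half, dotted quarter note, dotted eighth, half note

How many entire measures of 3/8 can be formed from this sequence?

One bar of 3/8 = 6 sixteenth notes.
In sixteenth notes: eighth = 2; half = 8; half tied to quarter (half + quarter) = 12; dotted half = 12; dotted quarter note = 6; dotted eighth = 3; half note = 8.
Altogether 2 + 8 + 12 + 12 + 6 + 3 + 8 = 51.
51 ÷ 6 = 8 complete bars with 3 left over.

8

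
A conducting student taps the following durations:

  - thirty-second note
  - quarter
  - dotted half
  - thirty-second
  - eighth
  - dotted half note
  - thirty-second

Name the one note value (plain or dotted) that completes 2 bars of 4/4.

2 bars of 4/4 = 64 thirty-second notes.
Convert each value to thirty-second notes: thirty-second note = 1; quarter = 8; dotted half = 24; thirty-second = 1; eighth = 4; dotted half note = 24; thirty-second = 1.
Altogether 1 + 8 + 24 + 1 + 4 + 24 + 1 = 63.
Remaining: 64 − 63 = 1 thirty-second note, which is a thirty-second note.

thirty-second note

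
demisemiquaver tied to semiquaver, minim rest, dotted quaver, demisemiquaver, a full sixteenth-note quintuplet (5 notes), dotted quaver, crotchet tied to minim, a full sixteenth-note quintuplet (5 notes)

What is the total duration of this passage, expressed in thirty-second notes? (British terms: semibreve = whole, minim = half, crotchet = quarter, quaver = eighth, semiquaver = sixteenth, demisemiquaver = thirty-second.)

72

Each duration in thirty-second notes: demisemiquaver tied to semiquaver (demisemiquaver + semiquaver) = 3; minim rest = 16; dotted quaver = 6; demisemiquaver = 1; a full sixteenth-note quintuplet (5 notes) (five quintuplet sixteenths span one quarter) = 8; dotted quaver = 6; crotchet tied to minim (crotchet + minim) = 24; a full sixteenth-note quintuplet (5 notes) (five quintuplet sixteenths span one quarter) = 8.
Altogether 3 + 16 + 6 + 1 + 8 + 6 + 24 + 8 = 72 thirty-second notes.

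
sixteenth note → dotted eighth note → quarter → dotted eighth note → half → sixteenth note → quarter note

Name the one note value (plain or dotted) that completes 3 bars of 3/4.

3 bars of 3/4 = 36 sixteenth notes.
In sixteenth notes: sixteenth note = 1; dotted eighth note = 3; quarter = 4; dotted eighth note = 3; half = 8; sixteenth note = 1; quarter note = 4.
Adding: 1 + 3 + 4 + 3 + 8 + 1 + 4 = 24.
Remaining: 36 − 24 = 12 sixteenth notes, which is a dotted half note.

dotted half note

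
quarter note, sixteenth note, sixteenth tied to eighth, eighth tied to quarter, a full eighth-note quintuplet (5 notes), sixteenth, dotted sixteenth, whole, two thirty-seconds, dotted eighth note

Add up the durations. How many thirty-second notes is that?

89

Convert each value to thirty-second notes: quarter note = 8; sixteenth note = 2; sixteenth tied to eighth (sixteenth + eighth) = 6; eighth tied to quarter (eighth + quarter) = 12; a full eighth-note quintuplet (5 notes) (five quintuplet eighths span one half) = 16; sixteenth = 2; dotted sixteenth = 3; whole = 32; thirty-second = 1; thirty-second = 1; dotted eighth note = 6.
Total: 8 + 2 + 6 + 12 + 16 + 2 + 3 + 32 + 1 + 1 + 6 = 89 thirty-second notes.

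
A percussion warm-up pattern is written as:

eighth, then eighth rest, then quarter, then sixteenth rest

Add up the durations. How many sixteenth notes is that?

9

Convert each value to sixteenth notes: eighth = 2; eighth rest = 2; quarter = 4; sixteenth rest = 1.
Sum: 2 + 2 + 4 + 1 = 9 sixteenth notes.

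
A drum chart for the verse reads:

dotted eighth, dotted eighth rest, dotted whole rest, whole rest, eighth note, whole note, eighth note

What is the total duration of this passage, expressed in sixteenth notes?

In sixteenth notes: dotted eighth = 3; dotted eighth rest = 3; dotted whole rest = 24; whole rest = 16; eighth note = 2; whole note = 16; eighth note = 2.
Altogether 3 + 3 + 24 + 16 + 2 + 16 + 2 = 66 sixteenth notes.

66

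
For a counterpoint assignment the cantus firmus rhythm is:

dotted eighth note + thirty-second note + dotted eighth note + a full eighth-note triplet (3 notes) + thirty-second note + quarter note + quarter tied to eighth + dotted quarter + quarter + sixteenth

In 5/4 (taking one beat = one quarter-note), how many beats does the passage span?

8

One quarter-note beat = 8 thirty-second notes.
Each duration in thirty-second notes: dotted eighth note = 6; thirty-second note = 1; dotted eighth note = 6; a full eighth-note triplet (3 notes) (three triplet eighths span one quarter) = 8; thirty-second note = 1; quarter note = 8; quarter tied to eighth (quarter + eighth) = 12; dotted quarter = 12; quarter = 8; sixteenth = 2.
Total: 6 + 1 + 6 + 8 + 1 + 8 + 12 + 12 + 8 + 2 = 64.
64 ÷ 8 = 8 beats.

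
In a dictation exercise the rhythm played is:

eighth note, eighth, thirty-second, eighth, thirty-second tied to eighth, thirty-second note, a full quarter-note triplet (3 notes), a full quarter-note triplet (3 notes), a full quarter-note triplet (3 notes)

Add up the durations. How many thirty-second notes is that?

Working in thirty-second notes: eighth note = 4; eighth = 4; thirty-second = 1; eighth = 4; thirty-second tied to eighth (thirty-second + eighth) = 5; thirty-second note = 1; a full quarter-note triplet (3 notes) (three triplet quarters span one half) = 16; a full quarter-note triplet (3 notes) (three triplet quarters span one half) = 16; a full quarter-note triplet (3 notes) (three triplet quarters span one half) = 16.
Sum: 4 + 4 + 1 + 4 + 5 + 1 + 16 + 16 + 16 = 67 thirty-second notes.

67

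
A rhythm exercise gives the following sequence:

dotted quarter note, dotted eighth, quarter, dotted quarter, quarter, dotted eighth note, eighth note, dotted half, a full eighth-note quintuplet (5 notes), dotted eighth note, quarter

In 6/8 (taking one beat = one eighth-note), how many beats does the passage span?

One eighth-note beat = 2 sixteenth notes.
Express everything in sixteenth notes: dotted quarter note = 6; dotted eighth = 3; quarter = 4; dotted quarter = 6; quarter = 4; dotted eighth note = 3; eighth note = 2; dotted half = 12; a full eighth-note quintuplet (5 notes) (five quintuplet eighths span one half) = 8; dotted eighth note = 3; quarter = 4.
Sum: 6 + 3 + 4 + 6 + 4 + 3 + 2 + 12 + 8 + 3 + 4 = 55.
55 ÷ 2 = 27.5 beats.

27.5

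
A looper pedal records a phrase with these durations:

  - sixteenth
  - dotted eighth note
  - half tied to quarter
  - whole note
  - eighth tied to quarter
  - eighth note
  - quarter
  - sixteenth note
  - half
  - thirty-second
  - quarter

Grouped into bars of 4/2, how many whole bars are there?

1

One bar of 4/2 = 64 thirty-second notes.
Each duration in thirty-second notes: sixteenth = 2; dotted eighth note = 6; half tied to quarter (half + quarter) = 24; whole note = 32; eighth tied to quarter (eighth + quarter) = 12; eighth note = 4; quarter = 8; sixteenth note = 2; half = 16; thirty-second = 1; quarter = 8.
Altogether 2 + 6 + 24 + 32 + 12 + 4 + 8 + 2 + 16 + 1 + 8 = 115.
115 ÷ 64 = 1 complete bar with 51 left over.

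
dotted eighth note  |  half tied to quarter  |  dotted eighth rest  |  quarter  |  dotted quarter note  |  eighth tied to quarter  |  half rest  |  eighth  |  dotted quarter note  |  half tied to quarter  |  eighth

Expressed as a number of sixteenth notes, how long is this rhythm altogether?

Working in sixteenth notes: dotted eighth note = 3; half tied to quarter (half + quarter) = 12; dotted eighth rest = 3; quarter = 4; dotted quarter note = 6; eighth tied to quarter (eighth + quarter) = 6; half rest = 8; eighth = 2; dotted quarter note = 6; half tied to quarter (half + quarter) = 12; eighth = 2.
Adding: 3 + 12 + 3 + 4 + 6 + 6 + 8 + 2 + 6 + 12 + 2 = 64 sixteenth notes.

64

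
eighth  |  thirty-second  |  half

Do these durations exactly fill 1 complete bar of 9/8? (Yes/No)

One bar of 9/8 = 36 thirty-second notes.
Convert each value to thirty-second notes: eighth = 4; thirty-second = 1; half = 16.
Altogether 4 + 1 + 16 = 21.
21 falls short of 36, so the answer is No.

No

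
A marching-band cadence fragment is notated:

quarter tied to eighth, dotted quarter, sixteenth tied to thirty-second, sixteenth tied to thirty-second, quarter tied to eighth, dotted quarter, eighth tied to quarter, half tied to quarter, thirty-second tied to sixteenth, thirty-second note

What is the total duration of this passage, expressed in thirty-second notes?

94

Working in thirty-second notes: quarter tied to eighth (quarter + eighth) = 12; dotted quarter = 12; sixteenth tied to thirty-second (sixteenth + thirty-second) = 3; sixteenth tied to thirty-second (sixteenth + thirty-second) = 3; quarter tied to eighth (quarter + eighth) = 12; dotted quarter = 12; eighth tied to quarter (eighth + quarter) = 12; half tied to quarter (half + quarter) = 24; thirty-second tied to sixteenth (thirty-second + sixteenth) = 3; thirty-second note = 1.
Adding: 12 + 12 + 3 + 3 + 12 + 12 + 12 + 24 + 3 + 1 = 94 thirty-second notes.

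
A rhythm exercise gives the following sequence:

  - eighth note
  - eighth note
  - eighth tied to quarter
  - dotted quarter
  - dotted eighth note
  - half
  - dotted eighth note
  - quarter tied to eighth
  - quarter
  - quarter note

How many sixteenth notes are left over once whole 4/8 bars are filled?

4

One bar of 4/8 = 8 sixteenth notes.
Convert each value to sixteenth notes: eighth note = 2; eighth note = 2; eighth tied to quarter (eighth + quarter) = 6; dotted quarter = 6; dotted eighth note = 3; half = 8; dotted eighth note = 3; quarter tied to eighth (quarter + eighth) = 6; quarter = 4; quarter note = 4.
Adding: 2 + 2 + 6 + 6 + 3 + 8 + 3 + 6 + 4 + 4 = 44.
44 ÷ 8 = 5 complete bars with 4 sixteenth notes remaining.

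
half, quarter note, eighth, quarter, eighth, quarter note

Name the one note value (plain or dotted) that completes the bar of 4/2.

half note

The bar of 4/2 = 16 eighth notes.
Each duration in eighth notes: half = 4; quarter note = 2; eighth = 1; quarter = 2; eighth = 1; quarter note = 2.
Altogether 4 + 2 + 1 + 2 + 1 + 2 = 12.
Remaining: 16 − 12 = 4 eighth notes, which is a half note.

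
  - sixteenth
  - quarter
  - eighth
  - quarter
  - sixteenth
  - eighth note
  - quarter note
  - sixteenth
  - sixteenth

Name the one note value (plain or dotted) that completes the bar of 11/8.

eighth note

The bar of 11/8 = 22 sixteenth notes.
Express everything in sixteenth notes: sixteenth = 1; quarter = 4; eighth = 2; quarter = 4; sixteenth = 1; eighth note = 2; quarter note = 4; sixteenth = 1; sixteenth = 1.
Total: 1 + 4 + 2 + 4 + 1 + 2 + 4 + 1 + 1 = 20.
Remaining: 22 − 20 = 2 sixteenth notes, which is a eighth note.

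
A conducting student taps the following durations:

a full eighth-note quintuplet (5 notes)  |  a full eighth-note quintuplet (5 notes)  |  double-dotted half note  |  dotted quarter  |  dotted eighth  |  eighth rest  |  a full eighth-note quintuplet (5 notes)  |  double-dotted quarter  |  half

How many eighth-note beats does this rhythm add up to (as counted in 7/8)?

32

One eighth-note beat = 2 sixteenth notes.
Convert each value to sixteenth notes: a full eighth-note quintuplet (5 notes) (five quintuplet eighths span one half) = 8; a full eighth-note quintuplet (5 notes) (five quintuplet eighths span one half) = 8; double-dotted half note = 14; dotted quarter = 6; dotted eighth = 3; eighth rest = 2; a full eighth-note quintuplet (5 notes) (five quintuplet eighths span one half) = 8; double-dotted quarter = 7; half = 8.
Total: 8 + 8 + 14 + 6 + 3 + 2 + 8 + 7 + 8 = 64.
64 ÷ 2 = 32 beats.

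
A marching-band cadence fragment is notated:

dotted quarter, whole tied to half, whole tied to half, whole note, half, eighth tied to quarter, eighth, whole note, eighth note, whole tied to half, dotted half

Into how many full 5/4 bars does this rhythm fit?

One bar of 5/4 = 10 eighth notes.
In eighth notes: dotted quarter = 3; whole tied to half (whole + half) = 12; whole tied to half (whole + half) = 12; whole note = 8; half = 4; eighth tied to quarter (eighth + quarter) = 3; eighth = 1; whole note = 8; eighth note = 1; whole tied to half (whole + half) = 12; dotted half = 6.
Altogether 3 + 12 + 12 + 8 + 4 + 3 + 1 + 8 + 1 + 12 + 6 = 70.
70 ÷ 10 = 7 complete bars with 0 left over.

7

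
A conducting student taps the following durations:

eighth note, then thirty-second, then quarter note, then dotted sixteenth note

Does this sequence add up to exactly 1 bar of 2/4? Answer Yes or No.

One bar of 2/4 = 16 thirty-second notes.
In thirty-second notes: eighth note = 4; thirty-second = 1; quarter note = 8; dotted sixteenth note = 3.
Altogether 4 + 1 + 8 + 3 = 16.
16 equals 16, so the answer is Yes.

Yes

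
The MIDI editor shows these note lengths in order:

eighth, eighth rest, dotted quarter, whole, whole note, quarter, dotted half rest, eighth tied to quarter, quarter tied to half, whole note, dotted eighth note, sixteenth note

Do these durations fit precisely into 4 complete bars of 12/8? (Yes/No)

Yes

One bar of 12/8 = 24 sixteenth notes, so 4 bars = 96.
In sixteenth notes: eighth = 2; eighth rest = 2; dotted quarter = 6; whole = 16; whole note = 16; quarter = 4; dotted half rest = 12; eighth tied to quarter (eighth + quarter) = 6; quarter tied to half (quarter + half) = 12; whole note = 16; dotted eighth note = 3; sixteenth note = 1.
Sum: 2 + 2 + 6 + 16 + 16 + 4 + 12 + 6 + 12 + 16 + 3 + 1 = 96.
96 equals 96, so the answer is Yes.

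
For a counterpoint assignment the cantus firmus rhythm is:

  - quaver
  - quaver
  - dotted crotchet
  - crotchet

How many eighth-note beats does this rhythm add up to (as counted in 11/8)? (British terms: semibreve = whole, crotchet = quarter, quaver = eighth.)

7

One eighth-note beat = 2 sixteenth notes.
Express everything in sixteenth notes: quaver = 2; quaver = 2; dotted crotchet = 6; crotchet = 4.
Adding: 2 + 2 + 6 + 4 = 14.
14 ÷ 2 = 7 beats.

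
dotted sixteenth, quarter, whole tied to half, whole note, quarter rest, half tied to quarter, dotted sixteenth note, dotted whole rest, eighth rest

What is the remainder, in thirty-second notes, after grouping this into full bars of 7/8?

10

One bar of 7/8 = 28 thirty-second notes.
Working in thirty-second notes: dotted sixteenth = 3; quarter = 8; whole tied to half (whole + half) = 48; whole note = 32; quarter rest = 8; half tied to quarter (half + quarter) = 24; dotted sixteenth note = 3; dotted whole rest = 48; eighth rest = 4.
Sum: 3 + 8 + 48 + 32 + 8 + 24 + 3 + 48 + 4 = 178.
178 ÷ 28 = 6 complete bars with 10 thirty-second notes remaining.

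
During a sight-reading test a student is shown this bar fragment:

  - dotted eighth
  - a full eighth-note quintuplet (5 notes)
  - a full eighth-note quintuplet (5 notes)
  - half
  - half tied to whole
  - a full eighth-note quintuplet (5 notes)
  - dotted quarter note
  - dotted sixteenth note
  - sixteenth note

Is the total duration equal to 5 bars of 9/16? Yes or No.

One bar of 9/16 = 18 thirty-second notes, so 5 bars = 90.
Each duration in thirty-second notes: dotted eighth = 6; a full eighth-note quintuplet (5 notes) (five quintuplet eighths span one half) = 16; a full eighth-note quintuplet (5 notes) (five quintuplet eighths span one half) = 16; half = 16; half tied to whole (half + whole) = 48; a full eighth-note quintuplet (5 notes) (five quintuplet eighths span one half) = 16; dotted quarter note = 12; dotted sixteenth note = 3; sixteenth note = 2.
Total: 6 + 16 + 16 + 16 + 48 + 16 + 12 + 3 + 2 = 135.
135 exceeds 90, so the answer is No.

No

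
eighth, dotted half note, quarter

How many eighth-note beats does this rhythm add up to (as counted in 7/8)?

One eighth-note beat = 2 sixteenth notes.
Working in sixteenth notes: eighth = 2; dotted half note = 12; quarter = 4.
Altogether 2 + 12 + 4 = 18.
18 ÷ 2 = 9 beats.

9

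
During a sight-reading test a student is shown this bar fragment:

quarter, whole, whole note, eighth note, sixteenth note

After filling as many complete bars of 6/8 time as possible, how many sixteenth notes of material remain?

One bar of 6/8 = 12 sixteenth notes.
In sixteenth notes: quarter = 4; whole = 16; whole note = 16; eighth note = 2; sixteenth note = 1.
Total: 4 + 16 + 16 + 2 + 1 = 39.
39 ÷ 12 = 3 complete bars with 3 sixteenth notes remaining.

3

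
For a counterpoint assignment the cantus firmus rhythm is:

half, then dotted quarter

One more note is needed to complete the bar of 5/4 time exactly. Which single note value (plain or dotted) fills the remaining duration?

dotted quarter note

The bar of 5/4 = 10 eighth notes.
Convert each value to eighth notes: half = 4; dotted quarter = 3.
Altogether 4 + 3 = 7.
Remaining: 10 − 7 = 3 eighth notes, which is a dotted quarter note.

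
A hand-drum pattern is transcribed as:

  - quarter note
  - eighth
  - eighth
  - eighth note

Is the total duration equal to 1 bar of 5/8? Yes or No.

One bar of 5/8 = 5 eighth notes.
Each duration in eighth notes: quarter note = 2; eighth = 1; eighth = 1; eighth note = 1.
Altogether 2 + 1 + 1 + 1 = 5.
5 equals 5, so the answer is Yes.

Yes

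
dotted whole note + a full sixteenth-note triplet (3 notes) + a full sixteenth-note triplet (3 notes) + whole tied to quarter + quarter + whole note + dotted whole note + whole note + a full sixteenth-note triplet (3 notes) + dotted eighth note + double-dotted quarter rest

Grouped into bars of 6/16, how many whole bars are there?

One bar of 6/16 = 6 sixteenth notes.
Working in sixteenth notes: dotted whole note = 24; a full sixteenth-note triplet (3 notes) (three triplet sixteenths span one eighth) = 2; a full sixteenth-note triplet (3 notes) (three triplet sixteenths span one eighth) = 2; whole tied to quarter (whole + quarter) = 20; quarter = 4; whole note = 16; dotted whole note = 24; whole note = 16; a full sixteenth-note triplet (3 notes) (three triplet sixteenths span one eighth) = 2; dotted eighth note = 3; double-dotted quarter rest = 7.
Adding: 24 + 2 + 2 + 20 + 4 + 16 + 24 + 16 + 2 + 3 + 7 = 120.
120 ÷ 6 = 20 complete bars with 0 left over.

20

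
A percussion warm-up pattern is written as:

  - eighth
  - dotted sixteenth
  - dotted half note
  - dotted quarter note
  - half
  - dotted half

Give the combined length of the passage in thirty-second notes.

83

Each duration in thirty-second notes: eighth = 4; dotted sixteenth = 3; dotted half note = 24; dotted quarter note = 12; half = 16; dotted half = 24.
Adding: 4 + 3 + 24 + 12 + 16 + 24 = 83 thirty-second notes.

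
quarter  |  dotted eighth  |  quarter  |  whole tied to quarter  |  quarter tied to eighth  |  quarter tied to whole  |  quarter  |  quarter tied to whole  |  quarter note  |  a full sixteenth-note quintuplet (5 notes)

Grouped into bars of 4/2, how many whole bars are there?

One bar of 4/2 = 32 sixteenth notes.
Each duration in sixteenth notes: quarter = 4; dotted eighth = 3; quarter = 4; whole tied to quarter (whole + quarter) = 20; quarter tied to eighth (quarter + eighth) = 6; quarter tied to whole (quarter + whole) = 20; quarter = 4; quarter tied to whole (quarter + whole) = 20; quarter note = 4; a full sixteenth-note quintuplet (5 notes) (five quintuplet sixteenths span one quarter) = 4.
Adding: 4 + 3 + 4 + 20 + 6 + 20 + 4 + 20 + 4 + 4 = 89.
89 ÷ 32 = 2 complete bars with 25 left over.

2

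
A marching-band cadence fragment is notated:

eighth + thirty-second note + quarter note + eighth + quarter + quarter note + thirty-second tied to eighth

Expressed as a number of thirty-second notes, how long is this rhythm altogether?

38

Express everything in thirty-second notes: eighth = 4; thirty-second note = 1; quarter note = 8; eighth = 4; quarter = 8; quarter note = 8; thirty-second tied to eighth (thirty-second + eighth) = 5.
Adding: 4 + 1 + 8 + 4 + 8 + 8 + 5 = 38 thirty-second notes.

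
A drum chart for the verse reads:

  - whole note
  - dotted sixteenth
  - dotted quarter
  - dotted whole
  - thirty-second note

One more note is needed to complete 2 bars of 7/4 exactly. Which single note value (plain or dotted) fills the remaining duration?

half note

2 bars of 7/4 = 112 thirty-second notes.
Each duration in thirty-second notes: whole note = 32; dotted sixteenth = 3; dotted quarter = 12; dotted whole = 48; thirty-second note = 1.
Adding: 32 + 3 + 12 + 48 + 1 = 96.
Remaining: 112 − 96 = 16 thirty-second notes, which is a half note.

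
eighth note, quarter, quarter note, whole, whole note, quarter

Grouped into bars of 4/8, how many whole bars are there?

One bar of 4/8 = 4 eighth notes.
Each duration in eighth notes: eighth note = 1; quarter = 2; quarter note = 2; whole = 8; whole note = 8; quarter = 2.
Total: 1 + 2 + 2 + 8 + 8 + 2 = 23.
23 ÷ 4 = 5 complete bars with 3 left over.

5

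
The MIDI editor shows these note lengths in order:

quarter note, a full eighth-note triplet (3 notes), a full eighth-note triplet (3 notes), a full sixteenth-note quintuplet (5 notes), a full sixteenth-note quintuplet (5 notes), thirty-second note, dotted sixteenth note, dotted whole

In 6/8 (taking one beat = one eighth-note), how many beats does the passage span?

23

One eighth-note beat = 4 thirty-second notes.
In thirty-second notes: quarter note = 8; a full eighth-note triplet (3 notes) (three triplet eighths span one quarter) = 8; a full eighth-note triplet (3 notes) (three triplet eighths span one quarter) = 8; a full sixteenth-note quintuplet (5 notes) (five quintuplet sixteenths span one quarter) = 8; a full sixteenth-note quintuplet (5 notes) (five quintuplet sixteenths span one quarter) = 8; thirty-second note = 1; dotted sixteenth note = 3; dotted whole = 48.
Total: 8 + 8 + 8 + 8 + 8 + 1 + 3 + 48 = 92.
92 ÷ 4 = 23 beats.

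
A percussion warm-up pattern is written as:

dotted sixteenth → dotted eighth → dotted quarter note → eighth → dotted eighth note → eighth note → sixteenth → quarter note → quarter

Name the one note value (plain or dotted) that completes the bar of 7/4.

The bar of 7/4 = 56 thirty-second notes.
Each duration in thirty-second notes: dotted sixteenth = 3; dotted eighth = 6; dotted quarter note = 12; eighth = 4; dotted eighth note = 6; eighth note = 4; sixteenth = 2; quarter note = 8; quarter = 8.
Sum: 3 + 6 + 12 + 4 + 6 + 4 + 2 + 8 + 8 = 53.
Remaining: 56 − 53 = 3 thirty-second notes, which is a dotted sixteenth note.

dotted sixteenth note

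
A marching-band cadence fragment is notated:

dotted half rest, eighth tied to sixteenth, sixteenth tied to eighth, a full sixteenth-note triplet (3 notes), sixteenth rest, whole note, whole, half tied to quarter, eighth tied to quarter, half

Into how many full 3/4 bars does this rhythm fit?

One bar of 3/4 = 12 sixteenth notes.
Express everything in sixteenth notes: dotted half rest = 12; eighth tied to sixteenth (eighth + sixteenth) = 3; sixteenth tied to eighth (sixteenth + eighth) = 3; a full sixteenth-note triplet (3 notes) (three triplet sixteenths span one eighth) = 2; sixteenth rest = 1; whole note = 16; whole = 16; half tied to quarter (half + quarter) = 12; eighth tied to quarter (eighth + quarter) = 6; half = 8.
Total: 12 + 3 + 3 + 2 + 1 + 16 + 16 + 12 + 6 + 8 = 79.
79 ÷ 12 = 6 complete bars with 7 left over.

6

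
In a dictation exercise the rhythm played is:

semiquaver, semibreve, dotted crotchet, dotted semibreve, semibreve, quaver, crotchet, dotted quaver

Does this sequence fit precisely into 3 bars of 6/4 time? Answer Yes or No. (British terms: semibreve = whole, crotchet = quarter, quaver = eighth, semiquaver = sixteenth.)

Yes

One bar of 6/4 = 24 sixteenth notes, so 3 bars = 72.
Convert each value to sixteenth notes: semiquaver = 1; semibreve = 16; dotted crotchet = 6; dotted semibreve = 24; semibreve = 16; quaver = 2; crotchet = 4; dotted quaver = 3.
Adding: 1 + 16 + 6 + 24 + 16 + 2 + 4 + 3 = 72.
72 equals 72, so the answer is Yes.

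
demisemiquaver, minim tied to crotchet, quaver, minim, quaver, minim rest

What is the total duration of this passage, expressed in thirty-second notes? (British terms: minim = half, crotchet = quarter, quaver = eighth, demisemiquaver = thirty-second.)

65

Convert each value to thirty-second notes: demisemiquaver = 1; minim tied to crotchet (minim + crotchet) = 24; quaver = 4; minim = 16; quaver = 4; minim rest = 16.
Total: 1 + 24 + 4 + 16 + 4 + 16 = 65 thirty-second notes.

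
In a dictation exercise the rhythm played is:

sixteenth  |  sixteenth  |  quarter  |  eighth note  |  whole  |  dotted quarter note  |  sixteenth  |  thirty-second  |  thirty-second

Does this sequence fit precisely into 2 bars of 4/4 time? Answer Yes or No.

One bar of 4/4 = 32 thirty-second notes, so 2 bars = 64.
Express everything in thirty-second notes: sixteenth = 2; sixteenth = 2; quarter = 8; eighth note = 4; whole = 32; dotted quarter note = 12; sixteenth = 2; thirty-second = 1; thirty-second = 1.
Total: 2 + 2 + 8 + 4 + 32 + 12 + 2 + 1 + 1 = 64.
64 equals 64, so the answer is Yes.

Yes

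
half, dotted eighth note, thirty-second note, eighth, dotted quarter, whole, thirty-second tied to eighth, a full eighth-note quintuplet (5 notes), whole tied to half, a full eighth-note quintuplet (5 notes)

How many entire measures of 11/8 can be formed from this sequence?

One bar of 11/8 = 44 thirty-second notes.
In thirty-second notes: half = 16; dotted eighth note = 6; thirty-second note = 1; eighth = 4; dotted quarter = 12; whole = 32; thirty-second tied to eighth (thirty-second + eighth) = 5; a full eighth-note quintuplet (5 notes) (five quintuplet eighths span one half) = 16; whole tied to half (whole + half) = 48; a full eighth-note quintuplet (5 notes) (five quintuplet eighths span one half) = 16.
Sum: 16 + 6 + 1 + 4 + 12 + 32 + 5 + 16 + 48 + 16 = 156.
156 ÷ 44 = 3 complete bars with 24 left over.

3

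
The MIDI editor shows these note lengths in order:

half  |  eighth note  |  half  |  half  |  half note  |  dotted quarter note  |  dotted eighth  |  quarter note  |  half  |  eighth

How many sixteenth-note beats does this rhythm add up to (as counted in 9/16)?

57

One sixteenth-note beat = 2 thirty-second notes.
Convert each value to thirty-second notes: half = 16; eighth note = 4; half = 16; half = 16; half note = 16; dotted quarter note = 12; dotted eighth = 6; quarter note = 8; half = 16; eighth = 4.
Adding: 16 + 4 + 16 + 16 + 16 + 12 + 6 + 8 + 16 + 4 = 114.
114 ÷ 2 = 57 beats.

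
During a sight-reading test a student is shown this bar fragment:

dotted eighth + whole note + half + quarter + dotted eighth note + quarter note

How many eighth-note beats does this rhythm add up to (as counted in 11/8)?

19

One eighth-note beat = 2 sixteenth notes.
In sixteenth notes: dotted eighth = 3; whole note = 16; half = 8; quarter = 4; dotted eighth note = 3; quarter note = 4.
Adding: 3 + 16 + 8 + 4 + 3 + 4 = 38.
38 ÷ 2 = 19 beats.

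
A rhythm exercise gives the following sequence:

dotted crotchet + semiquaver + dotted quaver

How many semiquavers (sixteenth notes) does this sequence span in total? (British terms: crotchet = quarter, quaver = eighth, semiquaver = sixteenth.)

10

In sixteenth notes: dotted crotchet = 6; semiquaver = 1; dotted quaver = 3.
Sum: 6 + 1 + 3 = 10 sixteenth notes.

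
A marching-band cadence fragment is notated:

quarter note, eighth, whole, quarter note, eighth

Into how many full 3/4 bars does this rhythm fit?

One bar of 3/4 = 6 eighth notes.
Working in eighth notes: quarter note = 2; eighth = 1; whole = 8; quarter note = 2; eighth = 1.
Adding: 2 + 1 + 8 + 2 + 1 = 14.
14 ÷ 6 = 2 complete bars with 2 left over.

2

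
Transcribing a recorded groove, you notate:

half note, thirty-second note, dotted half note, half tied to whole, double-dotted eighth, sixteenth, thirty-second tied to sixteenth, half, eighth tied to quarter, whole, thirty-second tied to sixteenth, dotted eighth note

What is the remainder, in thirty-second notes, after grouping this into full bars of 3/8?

One bar of 3/8 = 12 thirty-second notes.
Convert each value to thirty-second notes: half note = 16; thirty-second note = 1; dotted half note = 24; half tied to whole (half + whole) = 48; double-dotted eighth = 7; sixteenth = 2; thirty-second tied to sixteenth (thirty-second + sixteenth) = 3; half = 16; eighth tied to quarter (eighth + quarter) = 12; whole = 32; thirty-second tied to sixteenth (thirty-second + sixteenth) = 3; dotted eighth note = 6.
Altogether 16 + 1 + 24 + 48 + 7 + 2 + 3 + 16 + 12 + 32 + 3 + 6 = 170.
170 ÷ 12 = 14 complete bars with 2 thirty-second notes remaining.

2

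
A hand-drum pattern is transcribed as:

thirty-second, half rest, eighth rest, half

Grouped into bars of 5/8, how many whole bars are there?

One bar of 5/8 = 20 thirty-second notes.
In thirty-second notes: thirty-second = 1; half rest = 16; eighth rest = 4; half = 16.
Altogether 1 + 16 + 4 + 16 = 37.
37 ÷ 20 = 1 complete bar with 17 left over.

1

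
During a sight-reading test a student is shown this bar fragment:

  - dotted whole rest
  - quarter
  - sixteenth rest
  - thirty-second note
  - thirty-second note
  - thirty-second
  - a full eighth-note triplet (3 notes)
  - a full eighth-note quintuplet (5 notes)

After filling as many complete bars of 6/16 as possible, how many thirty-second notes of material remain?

1

One bar of 6/16 = 12 thirty-second notes.
Each duration in thirty-second notes: dotted whole rest = 48; quarter = 8; sixteenth rest = 2; thirty-second note = 1; thirty-second note = 1; thirty-second = 1; a full eighth-note triplet (3 notes) (three triplet eighths span one quarter) = 8; a full eighth-note quintuplet (5 notes) (five quintuplet eighths span one half) = 16.
Adding: 48 + 8 + 2 + 1 + 1 + 1 + 8 + 16 = 85.
85 ÷ 12 = 7 complete bars with 1 thirty-second note remaining.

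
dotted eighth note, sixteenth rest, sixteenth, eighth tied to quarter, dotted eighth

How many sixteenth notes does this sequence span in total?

In sixteenth notes: dotted eighth note = 3; sixteenth rest = 1; sixteenth = 1; eighth tied to quarter (eighth + quarter) = 6; dotted eighth = 3.
Sum: 3 + 1 + 1 + 6 + 3 = 14 sixteenth notes.

14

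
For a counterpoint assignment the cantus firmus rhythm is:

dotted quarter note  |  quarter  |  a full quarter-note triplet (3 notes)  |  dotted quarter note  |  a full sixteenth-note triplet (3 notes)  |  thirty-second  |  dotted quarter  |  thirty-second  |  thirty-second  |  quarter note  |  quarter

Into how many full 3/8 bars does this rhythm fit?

6

One bar of 3/8 = 12 thirty-second notes.
Express everything in thirty-second notes: dotted quarter note = 12; quarter = 8; a full quarter-note triplet (3 notes) (three triplet quarters span one half) = 16; dotted quarter note = 12; a full sixteenth-note triplet (3 notes) (three triplet sixteenths span one eighth) = 4; thirty-second = 1; dotted quarter = 12; thirty-second = 1; thirty-second = 1; quarter note = 8; quarter = 8.
Total: 12 + 8 + 16 + 12 + 4 + 1 + 12 + 1 + 1 + 8 + 8 = 83.
83 ÷ 12 = 6 complete bars with 11 left over.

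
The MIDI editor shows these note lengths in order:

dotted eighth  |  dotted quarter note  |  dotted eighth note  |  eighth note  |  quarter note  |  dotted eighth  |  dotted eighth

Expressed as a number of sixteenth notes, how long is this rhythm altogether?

24

Each duration in sixteenth notes: dotted eighth = 3; dotted quarter note = 6; dotted eighth note = 3; eighth note = 2; quarter note = 4; dotted eighth = 3; dotted eighth = 3.
Adding: 3 + 6 + 3 + 2 + 4 + 3 + 3 = 24 sixteenth notes.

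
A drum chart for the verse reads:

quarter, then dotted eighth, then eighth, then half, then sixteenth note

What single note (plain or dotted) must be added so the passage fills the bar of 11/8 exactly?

The bar of 11/8 = 22 sixteenth notes.
Express everything in sixteenth notes: quarter = 4; dotted eighth = 3; eighth = 2; half = 8; sixteenth note = 1.
Sum: 4 + 3 + 2 + 8 + 1 = 18.
Remaining: 22 − 18 = 4 sixteenth notes, which is a quarter note.

quarter note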